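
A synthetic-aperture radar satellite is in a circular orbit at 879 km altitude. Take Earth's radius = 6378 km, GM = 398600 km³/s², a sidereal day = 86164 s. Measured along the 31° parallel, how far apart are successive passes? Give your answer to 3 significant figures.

Semi-major axis a = 6378 + 879 = 7257 km. Period T = 2π√(a³/μ) = 2π√(7257³/398600) = 6152.4 s = 102.54 min.
Node shift per orbit = (6152.4/86164) × 360° = 25.71°.
Equatorial spacing = 25.71 × 111.3 km/° = 2861 km.
At 31° latitude, spacing = 2861 × cos(31°) = 2453 km.

2450 km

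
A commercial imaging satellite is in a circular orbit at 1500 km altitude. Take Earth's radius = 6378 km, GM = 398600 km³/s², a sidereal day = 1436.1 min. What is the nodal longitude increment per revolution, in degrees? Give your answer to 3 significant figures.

Semi-major axis a = 6378 + 1500 = 7878 km. Period T = 2π√(a³/μ) = 2π√(7878³/398600) = 6958.8 s = 115.98 min.
During one orbit Earth rotates (6958.8 / 86166) × 360° = 29.07°.

29.1°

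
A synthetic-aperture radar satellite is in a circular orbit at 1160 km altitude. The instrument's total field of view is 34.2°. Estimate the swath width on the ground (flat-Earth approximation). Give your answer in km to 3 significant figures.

Half-angle = 34.2°/2 = 17.1°.
Swath width ≈ 2h·tan(θ/2) = 2 × 1160 × tan(17.1°) = 713.7 km.

714 km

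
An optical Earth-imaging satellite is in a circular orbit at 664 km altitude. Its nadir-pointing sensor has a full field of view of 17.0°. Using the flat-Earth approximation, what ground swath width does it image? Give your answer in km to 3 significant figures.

Half-angle = 17.0°/2 = 8.5°.
Swath width ≈ 2h·tan(θ/2) = 2 × 664 × tan(8.5°) = 198.5 km.

198 km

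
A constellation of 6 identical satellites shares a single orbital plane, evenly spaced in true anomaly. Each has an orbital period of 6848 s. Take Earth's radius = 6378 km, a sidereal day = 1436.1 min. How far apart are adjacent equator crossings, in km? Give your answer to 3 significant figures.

531 km

Single-satellite node shift = (6848.0/86166) × 360° = 28.61°.
With 6 satellites evenly phased, successive equator crossings are 28.61/6 = 4.768° apart.
That is 4.768 × 111.3 = 531 km at the equator.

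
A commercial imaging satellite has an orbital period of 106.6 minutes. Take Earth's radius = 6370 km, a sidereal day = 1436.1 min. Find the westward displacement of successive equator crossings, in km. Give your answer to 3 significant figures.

2970 km

T = 106.6 min = 6396.0 s.
During one orbit Earth rotates (6396.0 / 86166) × 360° = 26.72°.
At the equator that is 26.72° × (2π·6370/360) km/° = 26.72 × 111.2 = 2971 km.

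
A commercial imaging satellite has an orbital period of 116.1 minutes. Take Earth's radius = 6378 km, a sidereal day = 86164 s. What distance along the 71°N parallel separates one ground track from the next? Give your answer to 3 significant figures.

T = 116.1 min = 6966.0 s.
Node shift per orbit = (6966.0/86164) × 360° = 29.10°.
Equatorial spacing = 29.10 × 111.3 km/° = 3240 km.
At 71° latitude, spacing = 3240 × cos(71°) = 1055 km.

1050 km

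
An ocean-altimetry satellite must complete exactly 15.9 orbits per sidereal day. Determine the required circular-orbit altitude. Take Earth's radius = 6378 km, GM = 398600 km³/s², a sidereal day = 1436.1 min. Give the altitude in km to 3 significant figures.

Required period T = 86166 / 15.9 = 5419.2 s.
From T = 2π√(a³/μ): a = (μ T²/4π²)^(1/3) = (398600 × 5419.2² / 4π²)^(1/3) = 6668 km.
Altitude h = a − R = 6668 − 6378 = 290 km.

290 km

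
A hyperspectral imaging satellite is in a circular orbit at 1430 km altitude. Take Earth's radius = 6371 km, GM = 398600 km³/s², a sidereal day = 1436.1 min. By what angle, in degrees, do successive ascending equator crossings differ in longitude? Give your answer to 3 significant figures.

Semi-major axis a = 6371 + 1430 = 7801 km. Period T = 2π√(a³/μ) = 2π√(7801³/398600) = 6857.0 s = 114.28 min.
During one orbit Earth rotates (6857.0 / 86166) × 360° = 28.65°.

28.6°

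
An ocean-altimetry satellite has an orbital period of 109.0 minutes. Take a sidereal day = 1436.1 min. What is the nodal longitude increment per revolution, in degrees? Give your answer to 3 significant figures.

T = 109.0 min = 6540.0 s.
During one orbit Earth rotates (6540.0 / 86166) × 360° = 27.32°.

27.3°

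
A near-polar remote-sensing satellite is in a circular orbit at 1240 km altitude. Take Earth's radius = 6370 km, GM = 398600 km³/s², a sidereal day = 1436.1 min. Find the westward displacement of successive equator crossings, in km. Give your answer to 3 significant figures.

3070 km

Semi-major axis a = 6370 + 1240 = 7610 km. Period T = 2π√(a³/μ) = 2π√(7610³/398600) = 6606.8 s = 110.11 min.
During one orbit Earth rotates (6606.8 / 86166) × 360° = 27.60°.
At the equator that is 27.60° × (2π·6370/360) km/° = 27.60 × 111.2 = 3069 km.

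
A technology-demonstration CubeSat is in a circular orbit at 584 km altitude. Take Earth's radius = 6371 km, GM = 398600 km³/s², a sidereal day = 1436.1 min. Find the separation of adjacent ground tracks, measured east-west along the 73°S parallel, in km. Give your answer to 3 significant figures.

Semi-major axis a = 6371 + 584 = 6955 km. Period T = 2π√(a³/μ) = 2π√(6955³/398600) = 5772.4 s = 96.21 min.
Node shift per orbit = (5772.4/86166) × 360° = 24.12°.
Equatorial spacing = 24.12 × 111.2 km/° = 2682 km.
At 73° latitude, spacing = 2682 × cos(73°) = 784 km.

784 km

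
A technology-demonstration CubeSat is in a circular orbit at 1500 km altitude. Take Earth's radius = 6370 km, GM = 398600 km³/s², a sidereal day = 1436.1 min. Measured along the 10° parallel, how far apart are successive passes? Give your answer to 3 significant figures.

3180 km

Semi-major axis a = 6370 + 1500 = 7870 km. Period T = 2π√(a³/μ) = 2π√(7870³/398600) = 6948.2 s = 115.80 min.
Node shift per orbit = (6948.2/86166) × 360° = 29.03°.
Equatorial spacing = 29.03 × 111.2 km/° = 3227 km.
At 10° latitude, spacing = 3227 × cos(10°) = 3178 km.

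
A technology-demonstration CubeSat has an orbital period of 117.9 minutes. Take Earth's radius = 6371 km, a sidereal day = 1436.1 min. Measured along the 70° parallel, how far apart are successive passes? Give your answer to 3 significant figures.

1120 km

T = 117.9 min = 7074.0 s.
Node shift per orbit = (7074.0/86166) × 360° = 29.56°.
Equatorial spacing = 29.56 × 111.2 km/° = 3286 km.
At 70° latitude, spacing = 3286 × cos(70°) = 1124 km.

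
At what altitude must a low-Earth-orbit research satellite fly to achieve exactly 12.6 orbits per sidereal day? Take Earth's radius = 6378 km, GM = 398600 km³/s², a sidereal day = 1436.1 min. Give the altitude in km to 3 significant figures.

Required period T = 86166 / 12.6 = 6838.6 s.
From T = 2π√(a³/μ): a = (μ T²/4π²)^(1/3) = (398600 × 6838.6² / 4π²)^(1/3) = 7787 km.
Altitude h = a − R = 7787 − 6378 = 1409 km.

1410 km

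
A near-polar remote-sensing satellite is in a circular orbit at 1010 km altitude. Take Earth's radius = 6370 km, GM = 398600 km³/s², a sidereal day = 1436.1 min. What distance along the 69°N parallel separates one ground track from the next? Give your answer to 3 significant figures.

Semi-major axis a = 6370 + 1010 = 7380 km. Period T = 2π√(a³/μ) = 2π√(7380³/398600) = 6309.5 s = 105.16 min.
Node shift per orbit = (6309.5/86166) × 360° = 26.36°.
Equatorial spacing = 26.36 × 111.2 km/° = 2931 km.
At 69° latitude, spacing = 2931 × cos(69°) = 1050 km.

1050 km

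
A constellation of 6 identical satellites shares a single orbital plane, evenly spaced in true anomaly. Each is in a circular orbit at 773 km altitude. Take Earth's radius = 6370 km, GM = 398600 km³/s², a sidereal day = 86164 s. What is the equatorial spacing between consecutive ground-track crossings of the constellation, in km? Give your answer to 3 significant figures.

Semi-major axis a = 6370 + 773 = 7143 km. Period T = 2π√(a³/μ) = 2π√(7143³/398600) = 6008.0 s = 100.13 min.
Single-satellite node shift = (6008.0/86164) × 360° = 25.10°.
With 6 satellites evenly phased, successive equator crossings are 25.10/6 = 4.184° apart.
That is 4.184 × 111.2 = 465 km at the equator.

465 km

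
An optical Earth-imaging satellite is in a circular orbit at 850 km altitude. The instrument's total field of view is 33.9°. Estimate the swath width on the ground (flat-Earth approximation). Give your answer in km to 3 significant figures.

518 km

Half-angle = 33.9°/2 = 16.95°.
Swath width ≈ 2h·tan(θ/2) = 2 × 850 × tan(16.95°) = 518.1 km.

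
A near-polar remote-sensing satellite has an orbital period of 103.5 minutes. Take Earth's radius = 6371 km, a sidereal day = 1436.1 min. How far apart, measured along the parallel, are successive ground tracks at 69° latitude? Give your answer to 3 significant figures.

1030 km

T = 103.5 min = 6210.0 s.
Node shift per orbit = (6210.0/86166) × 360° = 25.95°.
Equatorial spacing = 25.95 × 111.2 km/° = 2885 km.
At 69° latitude, spacing = 2885 × cos(69°) = 1034 km.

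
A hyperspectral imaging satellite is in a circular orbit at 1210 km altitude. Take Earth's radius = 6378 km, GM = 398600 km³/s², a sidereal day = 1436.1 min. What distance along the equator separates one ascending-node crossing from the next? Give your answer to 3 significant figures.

3060 km

Semi-major axis a = 6378 + 1210 = 7588 km. Period T = 2π√(a³/μ) = 2π√(7588³/398600) = 6578.1 s = 109.64 min.
During one orbit Earth rotates (6578.1 / 86166) × 360° = 27.48°.
At the equator that is 27.48° × (2π·6378/360) km/° = 27.48 × 111.3 = 3059 km.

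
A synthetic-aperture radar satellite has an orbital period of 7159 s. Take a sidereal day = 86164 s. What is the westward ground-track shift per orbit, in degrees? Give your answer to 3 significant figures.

29.9°

During one orbit Earth rotates (7159.0 / 86164) × 360° = 29.91°.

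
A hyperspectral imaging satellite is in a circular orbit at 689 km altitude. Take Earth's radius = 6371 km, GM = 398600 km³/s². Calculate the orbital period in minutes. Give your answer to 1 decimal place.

Semi-major axis a = 6371 + 689 = 7060 km. Period T = 2π√(a³/μ) = 2π√(7060³/398600) = 5903.6 s = 98.39 min.

98.4 min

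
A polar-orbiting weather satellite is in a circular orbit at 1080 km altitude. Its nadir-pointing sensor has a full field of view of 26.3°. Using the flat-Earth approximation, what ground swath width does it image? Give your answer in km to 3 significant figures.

505 km

Half-angle = 26.3°/2 = 13.15°.
Swath width ≈ 2h·tan(θ/2) = 2 × 1080 × tan(13.15°) = 504.6 km.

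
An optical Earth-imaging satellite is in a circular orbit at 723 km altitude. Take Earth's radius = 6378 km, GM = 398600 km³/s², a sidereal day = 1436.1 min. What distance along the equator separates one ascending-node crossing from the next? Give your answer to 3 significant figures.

2770 km

Semi-major axis a = 6378 + 723 = 7101 km. Period T = 2π√(a³/μ) = 2π√(7101³/398600) = 5955.1 s = 99.25 min.
During one orbit Earth rotates (5955.1 / 86166) × 360° = 24.88°.
At the equator that is 24.88° × (2π·6378/360) km/° = 24.88 × 111.3 = 2770 km.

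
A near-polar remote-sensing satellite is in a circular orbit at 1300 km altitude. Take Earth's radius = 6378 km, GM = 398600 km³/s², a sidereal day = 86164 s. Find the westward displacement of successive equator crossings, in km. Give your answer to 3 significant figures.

3110 km

Semi-major axis a = 6378 + 1300 = 7678 km. Period T = 2π√(a³/μ) = 2π√(7678³/398600) = 6695.5 s = 111.59 min.
During one orbit Earth rotates (6695.5 / 86164) × 360° = 27.97°.
At the equator that is 27.97° × (2π·6378/360) km/° = 27.97 × 111.3 = 3114 km.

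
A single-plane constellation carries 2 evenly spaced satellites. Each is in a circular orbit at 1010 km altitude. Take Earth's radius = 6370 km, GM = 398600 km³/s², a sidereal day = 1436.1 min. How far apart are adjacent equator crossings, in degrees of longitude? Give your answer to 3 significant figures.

Semi-major axis a = 6370 + 1010 = 7380 km. Period T = 2π√(a³/μ) = 2π√(7380³/398600) = 6309.5 s = 105.16 min.
Single-satellite node shift = (6309.5/86166) × 360° = 26.36°.
With 2 satellites evenly phased, successive equator crossings are 26.36/2 = 13.181° apart.

13.2°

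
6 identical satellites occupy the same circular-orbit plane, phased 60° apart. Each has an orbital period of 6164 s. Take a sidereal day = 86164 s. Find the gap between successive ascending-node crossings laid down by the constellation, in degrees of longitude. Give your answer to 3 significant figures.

4.29°

Single-satellite node shift = (6164.0/86164) × 360° = 25.75°.
With 6 satellites evenly phased, successive equator crossings are 25.75/6 = 4.292° apart.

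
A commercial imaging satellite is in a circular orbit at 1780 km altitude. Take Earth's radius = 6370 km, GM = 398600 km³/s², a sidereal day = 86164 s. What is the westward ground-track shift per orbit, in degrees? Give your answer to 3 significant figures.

Semi-major axis a = 6370 + 1780 = 8150 km. Period T = 2π√(a³/μ) = 2π√(8150³/398600) = 7322.3 s = 122.04 min.
During one orbit Earth rotates (7322.3 / 86164) × 360° = 30.59°.

30.6°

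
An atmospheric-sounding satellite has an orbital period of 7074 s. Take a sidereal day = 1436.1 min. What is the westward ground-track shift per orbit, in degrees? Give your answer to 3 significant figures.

During one orbit Earth rotates (7074.0 / 86166) × 360° = 29.56°.

29.6°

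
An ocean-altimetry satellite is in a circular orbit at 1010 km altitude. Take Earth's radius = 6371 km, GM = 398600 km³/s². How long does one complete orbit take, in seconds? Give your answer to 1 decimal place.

Semi-major axis a = 6371 + 1010 = 7381 km. Period T = 2π√(a³/μ) = 2π√(7381³/398600) = 6310.8 s = 105.18 min.

6310.8 seconds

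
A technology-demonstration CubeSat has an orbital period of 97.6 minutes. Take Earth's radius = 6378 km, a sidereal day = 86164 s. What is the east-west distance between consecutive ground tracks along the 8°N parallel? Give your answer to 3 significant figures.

T = 97.6 min = 5856.0 s.
Node shift per orbit = (5856.0/86164) × 360° = 24.47°.
Equatorial spacing = 24.47 × 111.3 km/° = 2724 km.
At 8° latitude, spacing = 2724 × cos(8°) = 2697 km.

2700 km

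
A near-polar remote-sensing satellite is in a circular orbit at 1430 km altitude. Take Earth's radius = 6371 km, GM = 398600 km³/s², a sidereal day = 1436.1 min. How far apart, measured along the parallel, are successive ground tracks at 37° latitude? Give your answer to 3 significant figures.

Semi-major axis a = 6371 + 1430 = 7801 km. Period T = 2π√(a³/μ) = 2π√(7801³/398600) = 6857.0 s = 114.28 min.
Node shift per orbit = (6857.0/86166) × 360° = 28.65°.
Equatorial spacing = 28.65 × 111.2 km/° = 3186 km.
At 37° latitude, spacing = 3186 × cos(37°) = 2544 km.

2540 km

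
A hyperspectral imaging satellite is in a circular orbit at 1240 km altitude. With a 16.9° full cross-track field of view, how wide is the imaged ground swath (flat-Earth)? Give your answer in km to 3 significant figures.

Half-angle = 16.9°/2 = 8.45°.
Swath width ≈ 2h·tan(θ/2) = 2 × 1240 × tan(8.45°) = 368.4 km.

368 km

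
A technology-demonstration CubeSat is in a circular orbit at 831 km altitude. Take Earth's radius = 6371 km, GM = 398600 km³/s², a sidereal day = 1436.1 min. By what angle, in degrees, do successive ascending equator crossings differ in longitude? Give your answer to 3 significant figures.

25.4°

Semi-major axis a = 6371 + 831 = 7202 km. Period T = 2π√(a³/μ) = 2π√(7202³/398600) = 6082.6 s = 101.38 min.
During one orbit Earth rotates (6082.6 / 86166) × 360° = 25.41°.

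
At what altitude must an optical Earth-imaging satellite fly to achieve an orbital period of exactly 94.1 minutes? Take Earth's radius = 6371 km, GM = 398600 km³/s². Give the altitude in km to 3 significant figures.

T = 94.1 min = 5646.0 s.
From T = 2π√(a³/μ): a = (μ T²/4π²)^(1/3) = (398600 × 5646.0² / 4π²)^(1/3) = 6853 km.
Altitude h = a − R = 6853 − 6371 = 482 km.

482 km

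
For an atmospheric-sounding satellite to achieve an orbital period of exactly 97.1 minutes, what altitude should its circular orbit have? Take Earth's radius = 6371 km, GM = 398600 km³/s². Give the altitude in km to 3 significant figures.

627 km

T = 97.1 min = 5826.0 s.
From T = 2π√(a³/μ): a = (μ T²/4π²)^(1/3) = (398600 × 5826.0² / 4π²)^(1/3) = 6998 km.
Altitude h = a − R = 6998 − 6371 = 627 km.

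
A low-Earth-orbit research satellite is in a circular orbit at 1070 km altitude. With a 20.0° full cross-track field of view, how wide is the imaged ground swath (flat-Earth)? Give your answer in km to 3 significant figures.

377 km

Half-angle = 20.0°/2 = 10°.
Swath width ≈ 2h·tan(θ/2) = 2 × 1070 × tan(10°) = 377.3 km.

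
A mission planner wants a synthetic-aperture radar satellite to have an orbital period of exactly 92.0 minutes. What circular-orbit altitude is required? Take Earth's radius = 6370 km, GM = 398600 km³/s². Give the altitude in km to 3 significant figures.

381 km

T = 92.0 min = 5520.0 s.
From T = 2π√(a³/μ): a = (μ T²/4π²)^(1/3) = (398600 × 5520.0² / 4π²)^(1/3) = 6751 km.
Altitude h = a − R = 6751 − 6370 = 381 km.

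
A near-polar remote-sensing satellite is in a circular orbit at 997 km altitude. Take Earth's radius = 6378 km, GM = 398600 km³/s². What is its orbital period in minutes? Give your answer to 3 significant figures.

105 min

Semi-major axis a = 6378 + 997 = 7375 km. Period T = 2π√(a³/μ) = 2π√(7375³/398600) = 6303.1 s = 105.05 min.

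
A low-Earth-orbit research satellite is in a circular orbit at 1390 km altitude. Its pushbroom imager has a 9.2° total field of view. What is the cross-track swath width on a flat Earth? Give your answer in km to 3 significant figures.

Half-angle = 9.2°/2 = 4.6°.
Swath width ≈ 2h·tan(θ/2) = 2 × 1390 × tan(4.6°) = 223.7 km.

224 km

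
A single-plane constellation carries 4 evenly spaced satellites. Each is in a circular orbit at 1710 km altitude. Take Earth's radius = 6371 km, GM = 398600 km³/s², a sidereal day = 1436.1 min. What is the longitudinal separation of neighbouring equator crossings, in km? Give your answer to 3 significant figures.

Semi-major axis a = 6371 + 1710 = 8081 km. Period T = 2π√(a³/μ) = 2π√(8081³/398600) = 7229.5 s = 120.49 min.
Single-satellite node shift = (7229.5/86166) × 360° = 30.20°.
With 4 satellites evenly phased, successive equator crossings are 30.20/4 = 7.551° apart.
That is 7.551 × 111.2 = 840 km at the equator.

840 km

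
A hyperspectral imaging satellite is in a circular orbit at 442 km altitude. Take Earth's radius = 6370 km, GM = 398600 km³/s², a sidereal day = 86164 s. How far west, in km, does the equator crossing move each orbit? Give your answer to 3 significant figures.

2600 km

Semi-major axis a = 6370 + 442 = 6812 km. Period T = 2π√(a³/μ) = 2π√(6812³/398600) = 5595.3 s = 93.25 min.
During one orbit Earth rotates (5595.3 / 86164) × 360° = 23.38°.
At the equator that is 23.38° × (2π·6370/360) km/° = 23.38 × 111.2 = 2599 km.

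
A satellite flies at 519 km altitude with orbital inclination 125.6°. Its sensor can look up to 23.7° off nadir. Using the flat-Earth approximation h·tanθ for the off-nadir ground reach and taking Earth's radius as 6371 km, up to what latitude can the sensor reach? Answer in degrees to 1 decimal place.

Retrograde orbit: the ground track reaches ±(180° − i) = ±(180 − 125.6) = ±54.4°.
Sensor half-swath on the ground ≈ 519·tan(23.7°) = 228 km = 2.05° of latitude.
Maximum observable latitude ≈ 54.4 + 2.05 = 56.4°.

56.4°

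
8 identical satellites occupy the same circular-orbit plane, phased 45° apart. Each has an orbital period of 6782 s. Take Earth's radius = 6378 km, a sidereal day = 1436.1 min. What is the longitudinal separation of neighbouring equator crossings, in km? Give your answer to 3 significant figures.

394 km

Single-satellite node shift = (6782.0/86166) × 360° = 28.34°.
With 8 satellites evenly phased, successive equator crossings are 28.34/8 = 3.542° apart.
That is 3.542 × 111.3 = 394 km at the equator.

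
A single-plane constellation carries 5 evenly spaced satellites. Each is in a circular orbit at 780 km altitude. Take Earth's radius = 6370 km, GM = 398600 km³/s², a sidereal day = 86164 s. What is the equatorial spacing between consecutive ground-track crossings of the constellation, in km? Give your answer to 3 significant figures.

Semi-major axis a = 6370 + 780 = 7150 km. Period T = 2π√(a³/μ) = 2π√(7150³/398600) = 6016.9 s = 100.28 min.
Single-satellite node shift = (6016.9/86164) × 360° = 25.14°.
With 5 satellites evenly phased, successive equator crossings are 25.14/5 = 5.028° apart.
That is 5.028 × 111.2 = 559 km at the equator.

559 km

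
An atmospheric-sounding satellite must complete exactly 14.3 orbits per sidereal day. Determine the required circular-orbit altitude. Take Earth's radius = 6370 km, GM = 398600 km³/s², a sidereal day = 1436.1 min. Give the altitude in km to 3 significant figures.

787 km

Required period T = 86166 / 14.3 = 6025.6 s.
From T = 2π√(a³/μ): a = (μ T²/4π²)^(1/3) = (398600 × 6025.6² / 4π²)^(1/3) = 7157 km.
Altitude h = a − R = 7157 − 6370 = 787 km.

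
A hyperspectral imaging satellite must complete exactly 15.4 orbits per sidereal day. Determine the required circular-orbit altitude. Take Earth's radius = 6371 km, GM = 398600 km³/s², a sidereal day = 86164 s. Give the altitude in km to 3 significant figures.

441 km

Required period T = 86164 / 15.4 = 5595.1 s.
From T = 2π√(a³/μ): a = (μ T²/4π²)^(1/3) = (398600 × 5595.1² / 4π²)^(1/3) = 6812 km.
Altitude h = a − R = 6812 − 6371 = 441 km.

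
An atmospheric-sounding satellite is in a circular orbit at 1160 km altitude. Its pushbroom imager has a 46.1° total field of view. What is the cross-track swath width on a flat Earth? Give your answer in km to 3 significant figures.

Half-angle = 46.1°/2 = 23.05°.
Swath width ≈ 2h·tan(θ/2) = 2 × 1160 × tan(23.05°) = 987.2 km.

987 km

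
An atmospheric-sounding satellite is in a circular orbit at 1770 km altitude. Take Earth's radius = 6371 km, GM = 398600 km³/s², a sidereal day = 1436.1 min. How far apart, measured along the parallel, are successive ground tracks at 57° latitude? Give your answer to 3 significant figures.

Semi-major axis a = 6371 + 1770 = 8141 km. Period T = 2π√(a³/μ) = 2π√(8141³/398600) = 7310.2 s = 121.84 min.
Node shift per orbit = (7310.2/86166) × 360° = 30.54°.
Equatorial spacing = 30.54 × 111.2 km/° = 3396 km.
At 57° latitude, spacing = 3396 × cos(57°) = 1850 km.

1850 km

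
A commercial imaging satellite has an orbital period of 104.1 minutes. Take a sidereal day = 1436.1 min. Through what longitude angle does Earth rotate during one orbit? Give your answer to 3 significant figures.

26.1°

T = 104.1 min = 6246.0 s.
During one orbit Earth rotates (6246.0 / 86166) × 360° = 26.10°.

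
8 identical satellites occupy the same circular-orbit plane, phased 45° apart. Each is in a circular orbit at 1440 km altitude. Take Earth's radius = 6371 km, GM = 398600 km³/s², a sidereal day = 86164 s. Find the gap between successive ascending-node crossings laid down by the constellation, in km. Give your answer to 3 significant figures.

399 km

Semi-major axis a = 6371 + 1440 = 7811 km. Period T = 2π√(a³/μ) = 2π√(7811³/398600) = 6870.2 s = 114.50 min.
Single-satellite node shift = (6870.2/86164) × 360° = 28.70°.
With 8 satellites evenly phased, successive equator crossings are 28.70/8 = 3.588° apart.
That is 3.588 × 111.2 = 399 km at the equator.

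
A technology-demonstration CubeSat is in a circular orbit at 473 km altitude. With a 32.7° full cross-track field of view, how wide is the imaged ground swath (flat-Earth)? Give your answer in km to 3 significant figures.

Half-angle = 32.7°/2 = 16.35°.
Swath width ≈ 2h·tan(θ/2) = 2 × 473 × tan(16.35°) = 277.5 km.

278 km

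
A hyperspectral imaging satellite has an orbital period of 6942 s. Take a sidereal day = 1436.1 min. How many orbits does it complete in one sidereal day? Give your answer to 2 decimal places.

Orbits per sidereal day = 86166 / 6942.0 = 12.412.

12.41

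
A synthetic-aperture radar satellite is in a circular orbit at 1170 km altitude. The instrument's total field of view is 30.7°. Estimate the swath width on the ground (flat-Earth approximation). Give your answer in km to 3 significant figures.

Half-angle = 30.7°/2 = 15.35°.
Swath width ≈ 2h·tan(θ/2) = 2 × 1170 × tan(15.35°) = 642.3 km.

642 km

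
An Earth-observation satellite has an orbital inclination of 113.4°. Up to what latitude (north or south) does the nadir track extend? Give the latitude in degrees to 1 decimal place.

66.6°

Retrograde orbit: the ground track reaches ±(180° − i) = ±(180 − 113.4) = ±66.6°.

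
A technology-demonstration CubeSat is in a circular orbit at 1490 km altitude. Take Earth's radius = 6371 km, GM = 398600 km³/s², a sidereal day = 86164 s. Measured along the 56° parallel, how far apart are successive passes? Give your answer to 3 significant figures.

1800 km

Semi-major axis a = 6371 + 1490 = 7861 km. Period T = 2π√(a³/μ) = 2π√(7861³/398600) = 6936.3 s = 115.61 min.
Node shift per orbit = (6936.3/86164) × 360° = 28.98°.
Equatorial spacing = 28.98 × 111.2 km/° = 3222 km.
At 56° latitude, spacing = 3222 × cos(56°) = 1802 km.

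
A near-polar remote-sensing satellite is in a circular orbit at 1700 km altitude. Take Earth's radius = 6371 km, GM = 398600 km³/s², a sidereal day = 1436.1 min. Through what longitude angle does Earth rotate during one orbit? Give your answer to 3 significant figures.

30.1°

Semi-major axis a = 6371 + 1700 = 8071 km. Period T = 2π√(a³/μ) = 2π√(8071³/398600) = 7216.1 s = 120.27 min.
During one orbit Earth rotates (7216.1 / 86166) × 360° = 30.15°.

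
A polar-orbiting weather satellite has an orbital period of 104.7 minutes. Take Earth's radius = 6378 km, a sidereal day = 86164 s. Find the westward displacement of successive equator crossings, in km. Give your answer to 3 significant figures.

2920 km

T = 104.7 min = 6282.0 s.
During one orbit Earth rotates (6282.0 / 86164) × 360° = 26.25°.
At the equator that is 26.25° × (2π·6378/360) km/° = 26.25 × 111.3 = 2922 km.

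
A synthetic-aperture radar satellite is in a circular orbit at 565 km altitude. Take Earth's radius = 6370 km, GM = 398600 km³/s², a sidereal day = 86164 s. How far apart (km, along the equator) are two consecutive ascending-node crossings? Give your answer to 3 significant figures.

2670 km

Semi-major axis a = 6370 + 565 = 6935 km. Period T = 2π√(a³/μ) = 2π√(6935³/398600) = 5747.5 s = 95.79 min.
During one orbit Earth rotates (5747.5 / 86164) × 360° = 24.01°.
At the equator that is 24.01° × (2π·6370/360) km/° = 24.01 × 111.2 = 2670 km.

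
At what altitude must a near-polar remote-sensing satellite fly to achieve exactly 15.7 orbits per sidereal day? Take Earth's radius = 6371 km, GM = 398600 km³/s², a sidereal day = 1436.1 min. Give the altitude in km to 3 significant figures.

Required period T = 86166 / 15.7 = 5488.3 s.
From T = 2π√(a³/μ): a = (μ T²/4π²)^(1/3) = (398600 × 5488.3² / 4π²)^(1/3) = 6725 km.
Altitude h = a − R = 6725 − 6371 = 354 km.

354 km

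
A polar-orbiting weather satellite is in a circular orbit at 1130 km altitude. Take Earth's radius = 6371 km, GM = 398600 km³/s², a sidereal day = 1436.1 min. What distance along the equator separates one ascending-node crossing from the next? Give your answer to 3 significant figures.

Semi-major axis a = 6371 + 1130 = 7501 km. Period T = 2π√(a³/μ) = 2π√(7501³/398600) = 6465.3 s = 107.76 min.
During one orbit Earth rotates (6465.3 / 86166) × 360° = 27.01°.
At the equator that is 27.01° × (2π·6371/360) km/° = 27.01 × 111.2 = 3004 km.

3000 km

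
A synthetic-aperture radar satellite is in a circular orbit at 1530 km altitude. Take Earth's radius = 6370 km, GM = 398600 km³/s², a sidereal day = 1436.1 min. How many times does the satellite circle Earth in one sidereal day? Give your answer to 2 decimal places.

12.33

Semi-major axis a = 6370 + 1530 = 7900 km. Period T = 2π√(a³/μ) = 2π√(7900³/398600) = 6988.0 s = 116.47 min.
Orbits per sidereal day = 86166 / 6988.0 = 12.331.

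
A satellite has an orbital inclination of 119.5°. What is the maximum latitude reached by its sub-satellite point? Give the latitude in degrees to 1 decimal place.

60.5°

Retrograde orbit: the ground track reaches ±(180° − i) = ±(180 − 119.5) = ±60.5°.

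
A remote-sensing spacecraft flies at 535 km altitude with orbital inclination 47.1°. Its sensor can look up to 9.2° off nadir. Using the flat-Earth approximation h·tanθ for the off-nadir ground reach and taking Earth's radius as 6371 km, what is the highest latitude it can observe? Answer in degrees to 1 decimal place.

47.9°

For a prograde orbit the ground track reaches latitude ±i = ±47.1°.
Sensor half-swath on the ground ≈ 535·tan(9.2°) = 87 km = 0.78° of latitude.
Maximum observable latitude ≈ 47.1 + 0.78 = 47.9°.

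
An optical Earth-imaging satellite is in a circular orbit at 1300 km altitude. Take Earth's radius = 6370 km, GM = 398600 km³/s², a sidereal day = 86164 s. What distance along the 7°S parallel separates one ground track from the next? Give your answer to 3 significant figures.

3080 km

Semi-major axis a = 6370 + 1300 = 7670 km. Period T = 2π√(a³/μ) = 2π√(7670³/398600) = 6685.0 s = 111.42 min.
Node shift per orbit = (6685.0/86164) × 360° = 27.93°.
Equatorial spacing = 27.93 × 111.2 km/° = 3105 km.
At 7° latitude, spacing = 3105 × cos(7°) = 3082 km.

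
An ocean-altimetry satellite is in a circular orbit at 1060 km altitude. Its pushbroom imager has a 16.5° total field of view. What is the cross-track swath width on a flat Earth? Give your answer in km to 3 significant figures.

Half-angle = 16.5°/2 = 8.25°.
Swath width ≈ 2h·tan(θ/2) = 2 × 1060 × tan(8.25°) = 307.4 km.

307 km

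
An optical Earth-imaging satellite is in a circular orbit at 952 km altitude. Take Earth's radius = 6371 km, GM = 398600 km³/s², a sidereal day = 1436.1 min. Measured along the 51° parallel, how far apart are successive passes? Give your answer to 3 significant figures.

1820 km

Semi-major axis a = 6371 + 952 = 7323 km. Period T = 2π√(a³/μ) = 2π√(7323³/398600) = 6236.6 s = 103.94 min.
Node shift per orbit = (6236.6/86166) × 360° = 26.06°.
Equatorial spacing = 26.06 × 111.2 km/° = 2897 km.
At 51° latitude, spacing = 2897 × cos(51°) = 1823 km.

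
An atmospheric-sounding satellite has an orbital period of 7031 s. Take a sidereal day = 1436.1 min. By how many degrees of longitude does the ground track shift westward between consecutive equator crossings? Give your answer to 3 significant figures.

29.4°

During one orbit Earth rotates (7031.0 / 86166) × 360° = 29.38°.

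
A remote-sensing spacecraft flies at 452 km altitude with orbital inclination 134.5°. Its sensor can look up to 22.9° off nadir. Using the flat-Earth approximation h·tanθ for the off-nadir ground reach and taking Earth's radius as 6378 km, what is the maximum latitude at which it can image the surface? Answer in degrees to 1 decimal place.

47.2°

Retrograde orbit: the ground track reaches ±(180° − i) = ±(180 − 134.5) = ±45.5°.
Sensor half-swath on the ground ≈ 452·tan(22.9°) = 191 km = 1.72° of latitude.
Maximum observable latitude ≈ 45.5 + 1.72 = 47.2°.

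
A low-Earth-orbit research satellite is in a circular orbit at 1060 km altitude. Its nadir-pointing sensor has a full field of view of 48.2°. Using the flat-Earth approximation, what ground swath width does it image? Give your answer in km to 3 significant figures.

Half-angle = 48.2°/2 = 24.1°.
Swath width ≈ 2h·tan(θ/2) = 2 × 1060 × tan(24.1°) = 948.3 km.

948 km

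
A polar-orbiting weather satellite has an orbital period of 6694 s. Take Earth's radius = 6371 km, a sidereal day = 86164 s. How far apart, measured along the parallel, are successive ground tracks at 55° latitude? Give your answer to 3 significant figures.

1780 km

Node shift per orbit = (6694.0/86164) × 360° = 27.97°.
Equatorial spacing = 27.97 × 111.2 km/° = 3110 km.
At 55° latitude, spacing = 3110 × cos(55°) = 1784 km.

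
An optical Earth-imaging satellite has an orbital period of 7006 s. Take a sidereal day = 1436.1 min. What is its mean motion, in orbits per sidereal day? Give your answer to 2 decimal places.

12.30

Orbits per sidereal day = 86166 / 7006.0 = 12.299.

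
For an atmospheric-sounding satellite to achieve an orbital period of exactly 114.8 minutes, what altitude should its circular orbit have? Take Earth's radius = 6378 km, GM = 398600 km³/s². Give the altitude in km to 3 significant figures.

T = 114.8 min = 6888.0 s.
From T = 2π√(a³/μ): a = (μ T²/4π²)^(1/3) = (398600 × 6888.0² / 4π²)^(1/3) = 7824 km.
Altitude h = a − R = 7824 − 6378 = 1446 km.

1450 km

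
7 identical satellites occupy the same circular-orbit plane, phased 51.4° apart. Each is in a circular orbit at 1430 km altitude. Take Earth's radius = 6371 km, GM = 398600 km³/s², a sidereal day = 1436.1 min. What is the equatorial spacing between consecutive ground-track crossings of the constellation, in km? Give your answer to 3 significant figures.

455 km

Semi-major axis a = 6371 + 1430 = 7801 km. Period T = 2π√(a³/μ) = 2π√(7801³/398600) = 6857.0 s = 114.28 min.
Single-satellite node shift = (6857.0/86166) × 360° = 28.65°.
With 7 satellites evenly phased, successive equator crossings are 28.65/7 = 4.093° apart.
That is 4.093 × 111.2 = 455 km at the equator.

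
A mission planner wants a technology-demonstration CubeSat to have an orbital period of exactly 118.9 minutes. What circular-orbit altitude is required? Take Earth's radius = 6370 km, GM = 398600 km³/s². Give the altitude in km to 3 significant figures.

T = 118.9 min = 7134.0 s.
From T = 2π√(a³/μ): a = (μ T²/4π²)^(1/3) = (398600 × 7134.0² / 4π²)^(1/3) = 8010 km.
Altitude h = a − R = 8010 − 6370 = 1640 km.

1640 km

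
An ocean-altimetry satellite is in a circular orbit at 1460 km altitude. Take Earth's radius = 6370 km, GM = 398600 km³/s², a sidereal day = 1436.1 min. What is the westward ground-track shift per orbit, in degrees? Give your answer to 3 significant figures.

Semi-major axis a = 6370 + 1460 = 7830 km. Period T = 2π√(a³/μ) = 2π√(7830³/398600) = 6895.3 s = 114.92 min.
During one orbit Earth rotates (6895.3 / 86166) × 360° = 28.81°.

28.8°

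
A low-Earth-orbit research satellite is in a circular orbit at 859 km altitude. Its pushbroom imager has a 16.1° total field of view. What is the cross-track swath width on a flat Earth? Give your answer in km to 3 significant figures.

Half-angle = 16.1°/2 = 8.05°.
Swath width ≈ 2h·tan(θ/2) = 2 × 859 × tan(8.05°) = 243.0 km.

243 km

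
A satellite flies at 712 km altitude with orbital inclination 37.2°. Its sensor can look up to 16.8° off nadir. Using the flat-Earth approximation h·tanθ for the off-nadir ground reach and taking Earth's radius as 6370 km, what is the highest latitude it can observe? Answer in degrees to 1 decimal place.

39.1°

For a prograde orbit the ground track reaches latitude ±i = ±37.2°.
Sensor half-swath on the ground ≈ 712·tan(16.8°) = 215 km = 1.93° of latitude.
Maximum observable latitude ≈ 37.2 + 1.93 = 39.1°.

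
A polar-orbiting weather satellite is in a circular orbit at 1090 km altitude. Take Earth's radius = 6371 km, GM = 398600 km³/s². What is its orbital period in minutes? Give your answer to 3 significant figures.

107 min

Semi-major axis a = 6371 + 1090 = 7461 km. Period T = 2π√(a³/μ) = 2π√(7461³/398600) = 6413.7 s = 106.89 min.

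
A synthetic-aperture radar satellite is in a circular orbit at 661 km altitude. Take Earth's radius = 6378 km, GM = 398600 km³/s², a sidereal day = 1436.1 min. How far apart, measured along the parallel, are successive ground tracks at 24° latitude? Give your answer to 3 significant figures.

Semi-major axis a = 6378 + 661 = 7039 km. Period T = 2π√(a³/μ) = 2π√(7039³/398600) = 5877.3 s = 97.95 min.
Node shift per orbit = (5877.3/86166) × 360° = 24.56°.
Equatorial spacing = 24.56 × 111.3 km/° = 2733 km.
At 24° latitude, spacing = 2733 × cos(24°) = 2497 km.

2500 km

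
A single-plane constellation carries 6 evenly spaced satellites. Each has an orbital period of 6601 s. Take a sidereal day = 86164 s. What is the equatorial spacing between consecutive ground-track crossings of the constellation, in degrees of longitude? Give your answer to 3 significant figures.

4.60°

Single-satellite node shift = (6601.0/86164) × 360° = 27.58°.
With 6 satellites evenly phased, successive equator crossings are 27.58/6 = 4.597° apart.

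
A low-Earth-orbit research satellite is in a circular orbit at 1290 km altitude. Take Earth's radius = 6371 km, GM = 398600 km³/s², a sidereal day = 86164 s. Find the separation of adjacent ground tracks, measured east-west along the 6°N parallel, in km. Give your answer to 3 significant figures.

Semi-major axis a = 6371 + 1290 = 7661 km. Period T = 2π√(a³/μ) = 2π√(7661³/398600) = 6673.3 s = 111.22 min.
Node shift per orbit = (6673.3/86164) × 360° = 27.88°.
Equatorial spacing = 27.88 × 111.2 km/° = 3100 km.
At 6° latitude, spacing = 3100 × cos(6°) = 3083 km.

3080 km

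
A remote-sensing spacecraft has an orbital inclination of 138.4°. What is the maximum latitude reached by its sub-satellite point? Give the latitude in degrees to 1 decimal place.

Retrograde orbit: the ground track reaches ±(180° − i) = ±(180 − 138.4) = ±41.6°.

41.6°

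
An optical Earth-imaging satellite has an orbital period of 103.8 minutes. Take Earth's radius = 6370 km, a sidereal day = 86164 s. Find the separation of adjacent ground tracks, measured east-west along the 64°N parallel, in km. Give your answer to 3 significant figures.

1270 km

T = 103.8 min = 6228.0 s.
Node shift per orbit = (6228.0/86164) × 360° = 26.02°.
Equatorial spacing = 26.02 × 111.2 km/° = 2893 km.
At 64° latitude, spacing = 2893 × cos(64°) = 1268 km.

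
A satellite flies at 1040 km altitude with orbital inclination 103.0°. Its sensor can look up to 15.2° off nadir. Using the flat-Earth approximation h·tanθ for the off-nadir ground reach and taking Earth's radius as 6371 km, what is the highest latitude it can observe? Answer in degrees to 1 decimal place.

Retrograde orbit: the ground track reaches ±(180° − i) = ±(180 − 103.0) = ±77.0°.
Sensor half-swath on the ground ≈ 1040·tan(15.2°) = 283 km = 2.54° of latitude.
Maximum observable latitude ≈ 77.0 + 2.54 = 79.5°.

79.5°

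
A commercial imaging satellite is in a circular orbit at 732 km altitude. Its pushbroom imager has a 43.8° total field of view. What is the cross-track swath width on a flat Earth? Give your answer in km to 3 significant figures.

Half-angle = 43.8°/2 = 21.9°.
Swath width ≈ 2h·tan(θ/2) = 2 × 732 × tan(21.9°) = 588.5 km.

589 km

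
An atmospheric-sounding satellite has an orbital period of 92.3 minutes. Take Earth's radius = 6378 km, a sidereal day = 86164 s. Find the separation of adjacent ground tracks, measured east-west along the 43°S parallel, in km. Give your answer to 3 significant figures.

1880 km

T = 92.3 min = 5538.0 s.
Node shift per orbit = (5538.0/86164) × 360° = 23.14°.
Equatorial spacing = 23.14 × 111.3 km/° = 2576 km.
At 43° latitude, spacing = 2576 × cos(43°) = 1884 km.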